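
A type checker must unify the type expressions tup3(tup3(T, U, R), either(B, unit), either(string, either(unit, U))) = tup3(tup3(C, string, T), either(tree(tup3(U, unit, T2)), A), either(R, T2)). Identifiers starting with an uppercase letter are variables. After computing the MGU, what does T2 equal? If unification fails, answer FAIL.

Decompose tup3/3: tup3(T, U, R) = tup3(C, string, T),  either(B, unit) = either(tree(tup3(U, unit, T2)), A),  either(string, either(unit, U)) = either(R, T2).
Decompose tup3/3: T = C,  U = string,  R = T.
Bind T := C; substituting into the one remaining equation that mentions T gives: R = C.
Bind U := string; substituting into the 2 remaining equations that mention U gives: either(B, unit) = either(tree(tup3(string, unit, T2)), A),  either(string, either(unit, string)) = either(R, T2).
Bind R := C; substituting into the one remaining equation that mentions R gives: either(string, either(unit, string)) = either(C, T2).
Decompose either/2: B = tree(tup3(string, unit, T2)),  unit = A.
Bind B := tree(tup3(string, unit, T2)); no other remaining equation mentions B.
Bind A := unit; no other remaining equation mentions A.
Decompose either/2: string = C,  either(unit, string) = T2.
Bind C := string; no other remaining equation mentions C. Substituting into the earlier bindings gives T := string, R := string.
Bind T2 := either(unit, string). Substituting into the earlier binding gives B := tree(tup3(string, unit, either(unit, string))).
MGU = { T ↦ string, U ↦ string, R ↦ string, B ↦ tree(tup3(string, unit, either(unit, string))), A ↦ unit, C ↦ string, T2 ↦ either(unit, string) }, so T2 ↦ either(unit, string).

either(unit, string)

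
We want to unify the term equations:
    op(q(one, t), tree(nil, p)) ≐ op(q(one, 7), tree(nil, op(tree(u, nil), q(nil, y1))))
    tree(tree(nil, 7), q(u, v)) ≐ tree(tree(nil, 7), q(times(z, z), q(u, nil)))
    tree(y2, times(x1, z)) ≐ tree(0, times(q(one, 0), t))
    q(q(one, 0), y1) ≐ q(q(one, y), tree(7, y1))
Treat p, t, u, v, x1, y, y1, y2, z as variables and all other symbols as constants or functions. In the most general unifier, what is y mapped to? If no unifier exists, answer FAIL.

FAIL

Decompose op/2: q(one, t) ≐ q(one, 7),  tree(nil, p) ≐ tree(nil, op(tree(u, nil), q(nil, y1))).
Decompose q/2: one ≐ one,  t ≐ 7.
Delete trivial equation one ≐ one.
Bind t := 7; substituting into the one remaining equation that mentions t gives: tree(y2, times(x1, z)) ≐ tree(0, times(q(one, 0), 7)).
Decompose tree/2: nil ≐ nil,  p ≐ op(tree(u, nil), q(nil, y1)).
Delete trivial equation nil ≐ nil.
Bind p := op(tree(u, nil), q(nil, y1)); no other remaining equation mentions p.
Decompose tree/2: tree(nil, 7) ≐ tree(nil, 7),  q(u, v) ≐ q(times(z, z), q(u, nil)).
Delete trivial equation tree(nil, 7) ≐ tree(nil, 7).
Decompose q/2: u ≐ times(z, z),  v ≐ q(u, nil).
Bind u := times(z, z); substituting into the one remaining equation that mentions u gives: v ≐ q(times(z, z), nil). Substituting into the earlier binding gives p := op(tree(times(z, z), nil), q(nil, y1)).
Bind v := q(times(z, z), nil); no other remaining equation mentions v.
Decompose tree/2: y2 ≐ 0,  times(x1, z) ≐ times(q(one, 0), 7).
Bind y2 := 0; no other remaining equation mentions y2.
Decompose times/2: x1 ≐ q(one, 0),  z ≐ 7.
Bind x1 := q(one, 0); no other remaining equation mentions x1.
Bind z := 7; no other remaining equation mentions z. Substituting into the earlier bindings gives p := op(tree(times(7, 7), nil), q(nil, y1)), u := times(7, 7), v := q(times(7, 7), nil).
Decompose q/2: q(one, 0) ≐ q(one, y),  y1 ≐ tree(7, y1).
Decompose q/2: one ≐ one,  0 ≐ y.
Delete trivial equation one ≐ one.
Bind y := 0; no other remaining equation mentions y.
Occurs check fails: y1 occurs in tree(7, y1); the equation y1 ≐ tree(7, y1) has no finite solution.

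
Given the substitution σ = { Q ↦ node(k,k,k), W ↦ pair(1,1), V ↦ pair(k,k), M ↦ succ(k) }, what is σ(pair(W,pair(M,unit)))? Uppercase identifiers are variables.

Replace each occurrence of W with pair(1,1).
Replace each occurrence of M with succ(k).
Result: pair(pair(1,1),pair(succ(k),unit)).

pair(pair(1,1),pair(succ(k),unit))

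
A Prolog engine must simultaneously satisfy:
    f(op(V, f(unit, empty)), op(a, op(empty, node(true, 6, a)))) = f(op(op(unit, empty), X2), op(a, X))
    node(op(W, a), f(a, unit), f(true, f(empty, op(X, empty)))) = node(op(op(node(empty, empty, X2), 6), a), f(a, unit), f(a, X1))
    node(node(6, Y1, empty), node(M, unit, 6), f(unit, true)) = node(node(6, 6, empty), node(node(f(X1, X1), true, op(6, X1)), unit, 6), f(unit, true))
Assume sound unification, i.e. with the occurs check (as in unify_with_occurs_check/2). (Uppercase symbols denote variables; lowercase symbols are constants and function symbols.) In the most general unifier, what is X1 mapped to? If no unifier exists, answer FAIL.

Decompose f/2: op(V, f(unit, empty)) = op(op(unit, empty), X2),  op(a, op(empty, node(true, 6, a))) = op(a, X).
Decompose op/2: V = op(unit, empty),  f(unit, empty) = X2.
Bind V := op(unit, empty); no other remaining equation mentions V.
Bind X2 := f(unit, empty); substituting into the one remaining equation that mentions X2 gives: node(op(W, a), f(a, unit), f(true, f(empty, op(X, empty)))) = node(op(op(node(empty, empty, f(unit, empty)), 6), a), f(a, unit), f(a, X1)).
Decompose op/2: a = a,  op(empty, node(true, 6, a)) = X.
Delete trivial equation a = a.
Bind X := op(empty, node(true, 6, a)); substituting into the one remaining equation that mentions X gives: node(op(W, a), f(a, unit), f(true, f(empty, op(op(empty, node(true, 6, a)), empty)))) = node(op(op(node(empty, empty, f(unit, empty)), 6), a), f(a, unit), f(a, X1)).
Decompose node/3: op(W, a) = op(op(node(empty, empty, f(unit, empty)), 6), a),  f(a, unit) = f(a, unit),  f(true, f(empty, op(op(empty, node(true, 6, a)), empty))) = f(a, X1).
Decompose op/2: W = op(node(empty, empty, f(unit, empty)), 6),  a = a.
Bind W := op(node(empty, empty, f(unit, empty)), 6); no other remaining equation mentions W.
Delete trivial equation a = a.
Delete trivial equation f(a, unit) = f(a, unit).
Decompose f/2: true = a,  f(empty, op(op(empty, node(true, 6, a)), empty)) = X1.
Clash: constants true and a differ; no unifier exists.

FAIL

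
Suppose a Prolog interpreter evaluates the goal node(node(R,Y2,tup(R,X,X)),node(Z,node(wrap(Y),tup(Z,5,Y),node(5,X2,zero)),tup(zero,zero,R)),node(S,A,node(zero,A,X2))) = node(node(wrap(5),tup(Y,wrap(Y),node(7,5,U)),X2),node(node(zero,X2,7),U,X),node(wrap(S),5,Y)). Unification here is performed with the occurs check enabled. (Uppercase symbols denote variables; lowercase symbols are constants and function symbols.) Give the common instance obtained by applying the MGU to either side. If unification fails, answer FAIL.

Decompose node/3: node(R,Y2,tup(R,X,X)) = node(wrap(5),tup(Y,wrap(Y),node(7,5,U)),X2),  node(Z,node(wrap(Y),tup(Z,5,Y),node(5,X2,zero)),tup(zero,zero,R)) = node(node(zero,X2,7),U,X),  node(S,A,node(zero,A,X2)) = node(wrap(S),5,Y).
Decompose node/3: R = wrap(5),  Y2 = tup(Y,wrap(Y),node(7,5,U)),  tup(R,X,X) = X2.
Bind R := wrap(5); substituting into the 2 remaining equations that mention R gives: tup(wrap(5),X,X) = X2,  node(Z,node(wrap(Y),tup(Z,5,Y),node(5,X2,zero)),tup(zero,zero,wrap(5))) = node(node(zero,X2,7),U,X).
Bind Y2 := tup(Y,wrap(Y),node(7,5,U)); no other remaining equation mentions Y2.
Bind X2 := tup(wrap(5),X,X); substituting into the remaining equations gives: node(Z,node(wrap(Y),tup(Z,5,Y),node(5,tup(wrap(5),X,X),zero)),tup(zero,zero,wrap(5))) = node(node(zero,tup(wrap(5),X,X),7),U,X),  node(S,A,node(zero,A,tup(wrap(5),X,X))) = node(wrap(S),5,Y).
Decompose node/3: Z = node(zero,tup(wrap(5),X,X),7),  node(wrap(Y),tup(Z,5,Y),node(5,tup(wrap(5),X,X),zero)) = U,  tup(zero,zero,wrap(5)) = X.
Bind Z := node(zero,tup(wrap(5),X,X),7); substituting into the one remaining equation that mentions Z gives: node(wrap(Y),tup(node(zero,tup(wrap(5),X,X),7),5,Y),node(5,tup(wrap(5),X,X),zero)) = U.
Bind U := node(wrap(Y),tup(node(zero,tup(wrap(5),X,X),7),5,Y),node(5,tup(wrap(5),X,X),zero)); no other remaining equation mentions U. Substituting into the earlier binding gives Y2 := tup(Y,wrap(Y),node(7,5,node(wrap(Y),tup(node(zero,tup(wrap(5),X,X),7),5,Y),node(5,tup(wrap(5),X,X),zero)))).
Bind X := tup(zero,zero,wrap(5)); substituting into the remaining equation gives: node(S,A,node(zero,A,tup(wrap(5),tup(zero,zero,wrap(5)),tup(zero,zero,wrap(5))))) = node(wrap(S),5,Y). Substituting into the earlier bindings gives Y2 := tup(Y,wrap(Y),node(7,5,node(wrap(Y),tup(node(zero,tup(wrap(5),tup(zero,zero,wrap(5)),tup(zero,zero,wrap(5))),7),5,Y),node(5,tup(wrap(5),tup(zero,zero,wrap(5)),tup(zero,zero,wrap(5))),zero)))), X2 := tup(wrap(5),tup(zero,zero,wrap(5)),tup(zero,zero,wrap(5))), Z := node(zero,tup(wrap(5),tup(zero,zero,wrap(5)),tup(zero,zero,wrap(5))),7), U := node(wrap(Y),tup(node(zero,tup(wrap(5),tup(zero,zero,wrap(5)),tup(zero,zero,wrap(5))),7),5,Y),node(5,tup(wrap(5),tup(zero,zero,wrap(5)),tup(zero,zero,wrap(5))),zero)).
Decompose node/3: S = wrap(S),  A = 5,  node(zero,A,tup(wrap(5),tup(zero,zero,wrap(5)),tup(zero,zero,wrap(5)))) = Y.
Occurs check fails: S occurs in wrap(S); the equation S = wrap(S) has no finite solution.

FAIL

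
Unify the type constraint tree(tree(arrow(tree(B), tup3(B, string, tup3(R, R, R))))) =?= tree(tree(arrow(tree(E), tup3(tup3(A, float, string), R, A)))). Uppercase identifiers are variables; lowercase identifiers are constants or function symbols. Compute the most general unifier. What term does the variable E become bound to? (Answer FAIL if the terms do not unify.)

tup3(tup3(string, string, string), float, string)

Decompose tree/1: tree(arrow(tree(B), tup3(B, string, tup3(R, R, R)))) =?= tree(arrow(tree(E), tup3(tup3(A, float, string), R, A))).
Decompose tree/1: arrow(tree(B), tup3(B, string, tup3(R, R, R))) =?= arrow(tree(E), tup3(tup3(A, float, string), R, A)).
Decompose arrow/2: tree(B) =?= tree(E),  tup3(B, string, tup3(R, R, R)) =?= tup3(tup3(A, float, string), R, A).
Decompose tree/1: B =?= E.
Bind B := E; substituting into the remaining equation gives: tup3(E, string, tup3(R, R, R)) =?= tup3(tup3(A, float, string), R, A).
Decompose tup3/3: E =?= tup3(A, float, string),  string =?= R,  tup3(R, R, R) =?= A.
Bind E := tup3(A, float, string); no other remaining equation mentions E. Substituting into the earlier binding gives B := tup3(A, float, string).
Bind R := string; substituting into the remaining equation gives: tup3(string, string, string) =?= A.
Bind A := tup3(string, string, string). Substituting into the earlier bindings gives B := tup3(tup3(string, string, string), float, string), E := tup3(tup3(string, string, string), float, string).
MGU = { B := tup3(tup3(string, string, string), float, string), E := tup3(tup3(string, string, string), float, string), R := string, A := tup3(string, string, string) }, so E := tup3(tup3(string, string, string), float, string).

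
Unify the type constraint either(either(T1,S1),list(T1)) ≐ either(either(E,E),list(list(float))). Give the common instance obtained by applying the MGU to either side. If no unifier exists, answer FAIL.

either(either(list(float),list(float)),list(list(float)))

Decompose either/2: either(T1,S1) ≐ either(E,E),  list(T1) ≐ list(list(float)).
Decompose either/2: T1 ≐ E,  S1 ≐ E.
Bind T1 := E; substituting into the one remaining equation that mentions T1 gives: list(E) ≐ list(list(float)).
Bind S1 := E; no other remaining equation mentions S1.
Decompose list/1: E ≐ list(float).
Bind E := list(float). Substituting into the earlier bindings gives T1 := list(float), S1 := list(float).
Applying the MGU to either side gives either(either(list(float),list(float)),list(list(float))).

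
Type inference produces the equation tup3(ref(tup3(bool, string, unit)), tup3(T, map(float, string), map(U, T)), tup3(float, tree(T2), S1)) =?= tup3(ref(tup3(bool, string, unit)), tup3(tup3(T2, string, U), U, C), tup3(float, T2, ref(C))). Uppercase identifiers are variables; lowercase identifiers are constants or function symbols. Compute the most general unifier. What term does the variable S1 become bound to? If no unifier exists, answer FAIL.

Decompose tup3/3: ref(tup3(bool, string, unit)) =?= ref(tup3(bool, string, unit)),  tup3(T, map(float, string), map(U, T)) =?= tup3(tup3(T2, string, U), U, C),  tup3(float, tree(T2), S1) =?= tup3(float, T2, ref(C)).
Delete trivial equation ref(tup3(bool, string, unit)) =?= ref(tup3(bool, string, unit)).
Decompose tup3/3: T =?= tup3(T2, string, U),  map(float, string) =?= U,  map(U, T) =?= C.
Bind T := tup3(T2, string, U); substituting into the one remaining equation that mentions T gives: map(U, tup3(T2, string, U)) =?= C.
Bind U := map(float, string); substituting into the one remaining equation that mentions U gives: map(map(float, string), tup3(T2, string, map(float, string))) =?= C. Substituting into the earlier binding gives T := tup3(T2, string, map(float, string)).
Bind C := map(map(float, string), tup3(T2, string, map(float, string))); substituting into the remaining equation gives: tup3(float, tree(T2), S1) =?= tup3(float, T2, ref(map(map(float, string), tup3(T2, string, map(float, string))))).
Decompose tup3/3: float =?= float,  tree(T2) =?= T2,  S1 =?= ref(map(map(float, string), tup3(T2, string, map(float, string)))).
Delete trivial equation float =?= float.
Occurs check fails: T2 occurs in tree(T2); the equation T2 =?= tree(T2) has no finite solution.

FAIL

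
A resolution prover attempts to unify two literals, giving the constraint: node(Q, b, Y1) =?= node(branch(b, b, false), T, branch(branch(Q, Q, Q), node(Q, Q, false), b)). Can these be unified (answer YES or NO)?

Decompose node/3: Q =?= branch(b, b, false),  b =?= T,  Y1 =?= branch(branch(Q, Q, Q), node(Q, Q, false), b).
Bind Q := branch(b, b, false); substituting into the one remaining equation that mentions Q gives: Y1 =?= branch(branch(branch(b, b, false), branch(b, b, false), branch(b, b, false)), node(branch(b, b, false), branch(b, b, false), false), b).
Bind T := b; no other remaining equation mentions T.
Bind Y1 := branch(branch(branch(b, b, false), branch(b, b, false), branch(b, b, false)), node(branch(b, b, false), branch(b, b, false), false), b).
No equations remain and no clash or occurs-check failure arose, so a unifier exists.

YES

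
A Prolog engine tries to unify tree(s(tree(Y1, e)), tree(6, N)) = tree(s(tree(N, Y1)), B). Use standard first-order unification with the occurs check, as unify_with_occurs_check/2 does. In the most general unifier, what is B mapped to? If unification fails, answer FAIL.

tree(6, e)

Decompose tree/2: s(tree(Y1, e)) = s(tree(N, Y1)),  tree(6, N) = B.
Decompose s/1: tree(Y1, e) = tree(N, Y1).
Decompose tree/2: Y1 = N,  e = Y1.
Bind Y1 := N; substituting into the one remaining equation that mentions Y1 gives: e = N.
Bind N := e; substituting into the remaining equation gives: tree(6, e) = B. Substituting into the earlier binding gives Y1 := e.
Bind B := tree(6, e).
MGU = { Y1 ↦ e, N ↦ e, B ↦ tree(6, e) }, so B ↦ tree(6, e).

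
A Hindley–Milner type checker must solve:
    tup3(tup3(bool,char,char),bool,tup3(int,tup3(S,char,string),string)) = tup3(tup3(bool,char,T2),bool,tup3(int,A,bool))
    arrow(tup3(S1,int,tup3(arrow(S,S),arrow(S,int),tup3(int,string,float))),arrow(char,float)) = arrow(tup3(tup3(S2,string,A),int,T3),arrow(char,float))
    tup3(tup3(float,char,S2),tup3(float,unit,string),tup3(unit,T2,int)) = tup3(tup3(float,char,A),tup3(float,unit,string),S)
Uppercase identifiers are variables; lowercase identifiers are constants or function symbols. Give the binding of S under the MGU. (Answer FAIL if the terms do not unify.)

Decompose tup3/3: tup3(bool,char,char) = tup3(bool,char,T2),  bool = bool,  tup3(int,tup3(S,char,string),string) = tup3(int,A,bool).
Decompose tup3/3: bool = bool,  char = char,  char = T2.
Delete trivial equation bool = bool.
Delete trivial equation char = char.
Bind T2 := char; substituting into the one remaining equation that mentions T2 gives: tup3(tup3(float,char,S2),tup3(float,unit,string),tup3(unit,char,int)) = tup3(tup3(float,char,A),tup3(float,unit,string),S).
Delete trivial equation bool = bool.
Decompose tup3/3: int = int,  tup3(S,char,string) = A,  string = bool.
Delete trivial equation int = int.
Bind A := tup3(S,char,string); substituting into the 2 remaining equations that mention A gives: arrow(tup3(S1,int,tup3(arrow(S,S),arrow(S,int),tup3(int,string,float))),arrow(char,float)) = arrow(tup3(tup3(S2,string,tup3(S,char,string)),int,T3),arrow(char,float)),  tup3(tup3(float,char,S2),tup3(float,unit,string),tup3(unit,char,int)) = tup3(tup3(float,char,tup3(S,char,string)),tup3(float,unit,string),S).
Clash: constants string and bool differ; no unifier exists.

FAIL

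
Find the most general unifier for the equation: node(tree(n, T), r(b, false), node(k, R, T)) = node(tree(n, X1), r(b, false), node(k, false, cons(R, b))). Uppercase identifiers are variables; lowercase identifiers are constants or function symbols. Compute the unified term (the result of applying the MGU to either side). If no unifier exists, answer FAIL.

Decompose node/3: tree(n, T) = tree(n, X1),  r(b, false) = r(b, false),  node(k, R, T) = node(k, false, cons(R, b)).
Decompose tree/2: n = n,  T = X1.
Delete trivial equation n = n.
Bind T := X1; substituting into the one remaining equation that mentions T gives: node(k, R, X1) = node(k, false, cons(R, b)).
Delete trivial equation r(b, false) = r(b, false).
Decompose node/3: k = k,  R = false,  X1 = cons(R, b).
Delete trivial equation k = k.
Bind R := false; substituting into the remaining equation gives: X1 = cons(false, b).
Bind X1 := cons(false, b). Substituting into the earlier binding gives T := cons(false, b).
Applying the MGU to either side gives node(tree(n, cons(false, b)), r(b, false), node(k, false, cons(false, b))).

node(tree(n, cons(false, b)), r(b, false), node(k, false, cons(false, b)))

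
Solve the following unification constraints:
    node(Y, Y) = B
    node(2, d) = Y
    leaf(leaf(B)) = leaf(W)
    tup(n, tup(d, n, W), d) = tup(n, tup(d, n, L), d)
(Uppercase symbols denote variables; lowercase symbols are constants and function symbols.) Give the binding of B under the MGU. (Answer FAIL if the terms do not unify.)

node(node(2, d), node(2, d))

Bind B := node(Y, Y); substituting into the one remaining equation that mentions B gives: leaf(leaf(node(Y, Y))) = leaf(W).
Bind Y := node(2, d); substituting into the one remaining equation that mentions Y gives: leaf(leaf(node(node(2, d), node(2, d)))) = leaf(W). Substituting into the earlier binding gives B := node(node(2, d), node(2, d)).
Decompose leaf/1: leaf(node(node(2, d), node(2, d))) = W.
Bind W := leaf(node(node(2, d), node(2, d))); substituting into the remaining equation gives: tup(n, tup(d, n, leaf(node(node(2, d), node(2, d)))), d) = tup(n, tup(d, n, L), d).
Decompose tup/3: n = n,  tup(d, n, leaf(node(node(2, d), node(2, d)))) = tup(d, n, L),  d = d.
Delete trivial equation n = n.
Decompose tup/3: d = d,  n = n,  leaf(node(node(2, d), node(2, d))) = L.
Delete trivial equation d = d.
Delete trivial equation n = n.
Bind L := leaf(node(node(2, d), node(2, d))); no other remaining equation mentions L.
Delete trivial equation d = d.
MGU = { B ↦ node(node(2, d), node(2, d)), Y ↦ node(2, d), W ↦ leaf(node(node(2, d), node(2, d))), L ↦ leaf(node(node(2, d), node(2, d))) }, so B ↦ node(node(2, d), node(2, d)).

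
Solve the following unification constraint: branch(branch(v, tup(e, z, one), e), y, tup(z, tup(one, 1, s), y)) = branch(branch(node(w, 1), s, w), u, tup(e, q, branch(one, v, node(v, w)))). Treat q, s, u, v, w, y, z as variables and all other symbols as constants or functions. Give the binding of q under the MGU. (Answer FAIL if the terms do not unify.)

Decompose branch/3: branch(v, tup(e, z, one), e) = branch(node(w, 1), s, w),  y = u,  tup(z, tup(one, 1, s), y) = tup(e, q, branch(one, v, node(v, w))).
Decompose branch/3: v = node(w, 1),  tup(e, z, one) = s,  e = w.
Bind v := node(w, 1); substituting into the one remaining equation that mentions v gives: tup(z, tup(one, 1, s), y) = tup(e, q, branch(one, node(w, 1), node(node(w, 1), w))).
Bind s := tup(e, z, one); substituting into the one remaining equation that mentions s gives: tup(z, tup(one, 1, tup(e, z, one)), y) = tup(e, q, branch(one, node(w, 1), node(node(w, 1), w))).
Bind w := e; substituting into the one remaining equation that mentions w gives: tup(z, tup(one, 1, tup(e, z, one)), y) = tup(e, q, branch(one, node(e, 1), node(node(e, 1), e))). Substituting into the earlier binding gives v := node(e, 1).
Bind y := u; substituting into the remaining equation gives: tup(z, tup(one, 1, tup(e, z, one)), u) = tup(e, q, branch(one, node(e, 1), node(node(e, 1), e))).
Decompose tup/3: z = e,  tup(one, 1, tup(e, z, one)) = q,  u = branch(one, node(e, 1), node(node(e, 1), e)).
Bind z := e; substituting into the one remaining equation that mentions z gives: tup(one, 1, tup(e, e, one)) = q. Substituting into the earlier binding gives s := tup(e, e, one).
Bind q := tup(one, 1, tup(e, e, one)); no other remaining equation mentions q.
Bind u := branch(one, node(e, 1), node(node(e, 1), e)). Substituting into the earlier binding gives y := branch(one, node(e, 1), node(node(e, 1), e)).
MGU = { v -> node(e, 1), s -> tup(e, e, one), w -> e, y -> branch(one, node(e, 1), node(node(e, 1), e)), z -> e, q -> tup(one, 1, tup(e, e, one)), u -> branch(one, node(e, 1), node(node(e, 1), e)) }, so q -> tup(one, 1, tup(e, e, one)).

tup(one, 1, tup(e, e, one))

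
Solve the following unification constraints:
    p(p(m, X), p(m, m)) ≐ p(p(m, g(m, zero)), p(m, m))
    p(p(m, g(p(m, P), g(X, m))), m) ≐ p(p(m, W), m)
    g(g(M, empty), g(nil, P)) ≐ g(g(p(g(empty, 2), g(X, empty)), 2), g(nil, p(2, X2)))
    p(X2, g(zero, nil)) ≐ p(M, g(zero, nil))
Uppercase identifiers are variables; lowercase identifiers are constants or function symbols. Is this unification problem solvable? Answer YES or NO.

NO

Decompose p/2: p(m, X) ≐ p(m, g(m, zero)),  p(m, m) ≐ p(m, m).
Decompose p/2: m ≐ m,  X ≐ g(m, zero).
Delete trivial equation m ≐ m.
Bind X := g(m, zero); substituting into the 2 remaining equations that mention X gives: p(p(m, g(p(m, P), g(g(m, zero), m))), m) ≐ p(p(m, W), m),  g(g(M, empty), g(nil, P)) ≐ g(g(p(g(empty, 2), g(g(m, zero), empty)), 2), g(nil, p(2, X2))).
Delete trivial equation p(m, m) ≐ p(m, m).
Decompose p/2: p(m, g(p(m, P), g(g(m, zero), m))) ≐ p(m, W),  m ≐ m.
Decompose p/2: m ≐ m,  g(p(m, P), g(g(m, zero), m)) ≐ W.
Delete trivial equation m ≐ m.
Bind W := g(p(m, P), g(g(m, zero), m)); no other remaining equation mentions W.
Delete trivial equation m ≐ m.
Decompose g/2: g(M, empty) ≐ g(p(g(empty, 2), g(g(m, zero), empty)), 2),  g(nil, P) ≐ g(nil, p(2, X2)).
Decompose g/2: M ≐ p(g(empty, 2), g(g(m, zero), empty)),  empty ≐ 2.
Bind M := p(g(empty, 2), g(g(m, zero), empty)); substituting into the one remaining equation that mentions M gives: p(X2, g(zero, nil)) ≐ p(p(g(empty, 2), g(g(m, zero), empty)), g(zero, nil)).
Clash: constants empty and 2 differ; no unifier exists.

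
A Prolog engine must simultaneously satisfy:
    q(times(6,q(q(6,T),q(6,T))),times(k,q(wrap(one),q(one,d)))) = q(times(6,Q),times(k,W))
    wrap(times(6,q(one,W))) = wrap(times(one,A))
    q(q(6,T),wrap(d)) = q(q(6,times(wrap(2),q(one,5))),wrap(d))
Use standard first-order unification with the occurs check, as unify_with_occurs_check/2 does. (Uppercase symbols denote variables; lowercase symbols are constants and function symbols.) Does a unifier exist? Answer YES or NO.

NO

Decompose q/2: times(6,q(q(6,T),q(6,T))) = times(6,Q),  times(k,q(wrap(one),q(one,d))) = times(k,W).
Decompose times/2: 6 = 6,  q(q(6,T),q(6,T)) = Q.
Delete trivial equation 6 = 6.
Bind Q := q(q(6,T),q(6,T)); no other remaining equation mentions Q.
Decompose times/2: k = k,  q(wrap(one),q(one,d)) = W.
Delete trivial equation k = k.
Bind W := q(wrap(one),q(one,d)); substituting into the one remaining equation that mentions W gives: wrap(times(6,q(one,q(wrap(one),q(one,d))))) = wrap(times(one,A)).
Decompose wrap/1: times(6,q(one,q(wrap(one),q(one,d)))) = times(one,A).
Decompose times/2: 6 = one,  q(one,q(wrap(one),q(one,d))) = A.
Clash: constants 6 and one differ; no unifier exists.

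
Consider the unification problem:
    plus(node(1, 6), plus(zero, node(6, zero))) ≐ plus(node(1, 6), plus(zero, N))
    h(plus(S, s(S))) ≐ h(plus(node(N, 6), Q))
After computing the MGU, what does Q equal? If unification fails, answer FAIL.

s(node(node(6, zero), 6))

Decompose plus/2: node(1, 6) ≐ node(1, 6),  plus(zero, node(6, zero)) ≐ plus(zero, N).
Delete trivial equation node(1, 6) ≐ node(1, 6).
Decompose plus/2: zero ≐ zero,  node(6, zero) ≐ N.
Delete trivial equation zero ≐ zero.
Bind N := node(6, zero); substituting into the remaining equation gives: h(plus(S, s(S))) ≐ h(plus(node(node(6, zero), 6), Q)).
Decompose h/1: plus(S, s(S)) ≐ plus(node(node(6, zero), 6), Q).
Decompose plus/2: S ≐ node(node(6, zero), 6),  s(S) ≐ Q.
Bind S := node(node(6, zero), 6); substituting into the remaining equation gives: s(node(node(6, zero), 6)) ≐ Q.
Bind Q := s(node(node(6, zero), 6)).
MGU = { N ↦ node(6, zero), S ↦ node(node(6, zero), 6), Q ↦ s(node(node(6, zero), 6)) }, so Q ↦ s(node(node(6, zero), 6)).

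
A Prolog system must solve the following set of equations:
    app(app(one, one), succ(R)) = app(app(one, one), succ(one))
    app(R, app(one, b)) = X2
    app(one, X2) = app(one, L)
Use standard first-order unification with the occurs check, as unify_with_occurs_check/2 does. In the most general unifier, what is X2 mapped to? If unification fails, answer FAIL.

app(one, app(one, b))

Decompose app/2: app(one, one) = app(one, one),  succ(R) = succ(one).
Delete trivial equation app(one, one) = app(one, one).
Decompose succ/1: R = one.
Bind R := one; substituting into the one remaining equation that mentions R gives: app(one, app(one, b)) = X2.
Bind X2 := app(one, app(one, b)); substituting into the remaining equation gives: app(one, app(one, app(one, b))) = app(one, L).
Decompose app/2: one = one,  app(one, app(one, b)) = L.
Delete trivial equation one = one.
Bind L := app(one, app(one, b)).
MGU = { R -> one, X2 -> app(one, app(one, b)), L -> app(one, app(one, b)) }, so X2 -> app(one, app(one, b)).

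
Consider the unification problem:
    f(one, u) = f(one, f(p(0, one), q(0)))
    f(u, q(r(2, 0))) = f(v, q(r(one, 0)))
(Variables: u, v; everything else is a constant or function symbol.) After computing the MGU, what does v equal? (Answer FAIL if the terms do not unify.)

FAIL

Decompose f/2: one = one,  u = f(p(0, one), q(0)).
Delete trivial equation one = one.
Bind u := f(p(0, one), q(0)); substituting into the remaining equation gives: f(f(p(0, one), q(0)), q(r(2, 0))) = f(v, q(r(one, 0))).
Decompose f/2: f(p(0, one), q(0)) = v,  q(r(2, 0)) = q(r(one, 0)).
Bind v := f(p(0, one), q(0)); no other remaining equation mentions v.
Decompose q/1: r(2, 0) = r(one, 0).
Decompose r/2: 2 = one,  0 = 0.
Clash: constants 2 and one differ; no unifier exists.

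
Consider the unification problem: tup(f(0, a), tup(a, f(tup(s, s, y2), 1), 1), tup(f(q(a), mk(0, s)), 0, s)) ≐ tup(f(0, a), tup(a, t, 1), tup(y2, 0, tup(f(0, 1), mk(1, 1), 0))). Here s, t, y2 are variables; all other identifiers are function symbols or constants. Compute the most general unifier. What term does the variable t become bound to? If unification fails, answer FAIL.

f(tup(tup(f(0, 1), mk(1, 1), 0), tup(f(0, 1), mk(1, 1), 0), f(q(a), mk(0, tup(f(0, 1), mk(1, 1), 0)))), 1)

Decompose tup/3: f(0, a) ≐ f(0, a),  tup(a, f(tup(s, s, y2), 1), 1) ≐ tup(a, t, 1),  tup(f(q(a), mk(0, s)), 0, s) ≐ tup(y2, 0, tup(f(0, 1), mk(1, 1), 0)).
Delete trivial equation f(0, a) ≐ f(0, a).
Decompose tup/3: a ≐ a,  f(tup(s, s, y2), 1) ≐ t,  1 ≐ 1.
Delete trivial equation a ≐ a.
Bind t := f(tup(s, s, y2), 1); no other remaining equation mentions t.
Delete trivial equation 1 ≐ 1.
Decompose tup/3: f(q(a), mk(0, s)) ≐ y2,  0 ≐ 0,  s ≐ tup(f(0, 1), mk(1, 1), 0).
Bind y2 := f(q(a), mk(0, s)); no other remaining equation mentions y2. Substituting into the earlier binding gives t := f(tup(s, s, f(q(a), mk(0, s))), 1).
Delete trivial equation 0 ≐ 0.
Bind s := tup(f(0, 1), mk(1, 1), 0). Substituting into the earlier bindings gives t := f(tup(tup(f(0, 1), mk(1, 1), 0), tup(f(0, 1), mk(1, 1), 0), f(q(a), mk(0, tup(f(0, 1), mk(1, 1), 0)))), 1), y2 := f(q(a), mk(0, tup(f(0, 1), mk(1, 1), 0))).
MGU = { t ↦ f(tup(tup(f(0, 1), mk(1, 1), 0), tup(f(0, 1), mk(1, 1), 0), f(q(a), mk(0, tup(f(0, 1), mk(1, 1), 0)))), 1), y2 ↦ f(q(a), mk(0, tup(f(0, 1), mk(1, 1), 0))), s ↦ tup(f(0, 1), mk(1, 1), 0) }, so t ↦ f(tup(tup(f(0, 1), mk(1, 1), 0), tup(f(0, 1), mk(1, 1), 0), f(q(a), mk(0, tup(f(0, 1), mk(1, 1), 0)))), 1).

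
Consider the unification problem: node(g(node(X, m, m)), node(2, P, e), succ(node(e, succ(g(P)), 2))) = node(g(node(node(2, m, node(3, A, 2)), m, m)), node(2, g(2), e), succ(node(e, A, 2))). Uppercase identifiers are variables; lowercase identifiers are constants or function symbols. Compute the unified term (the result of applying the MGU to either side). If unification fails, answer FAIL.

Decompose node/3: g(node(X, m, m)) = g(node(node(2, m, node(3, A, 2)), m, m)),  node(2, P, e) = node(2, g(2), e),  succ(node(e, succ(g(P)), 2)) = succ(node(e, A, 2)).
Decompose g/1: node(X, m, m) = node(node(2, m, node(3, A, 2)), m, m).
Decompose node/3: X = node(2, m, node(3, A, 2)),  m = m,  m = m.
Bind X := node(2, m, node(3, A, 2)); no other remaining equation mentions X.
Delete trivial equation m = m.
Delete trivial equation m = m.
Decompose node/3: 2 = 2,  P = g(2),  e = e.
Delete trivial equation 2 = 2.
Bind P := g(2); substituting into the one remaining equation that mentions P gives: succ(node(e, succ(g(g(2))), 2)) = succ(node(e, A, 2)).
Delete trivial equation e = e.
Decompose succ/1: node(e, succ(g(g(2))), 2) = node(e, A, 2).
Decompose node/3: e = e,  succ(g(g(2))) = A,  2 = 2.
Delete trivial equation e = e.
Bind A := succ(g(g(2))); no other remaining equation mentions A. Substituting into the earlier binding gives X := node(2, m, node(3, succ(g(g(2))), 2)).
Delete trivial equation 2 = 2.
Applying the MGU to either side gives node(g(node(node(2, m, node(3, succ(g(g(2))), 2)), m, m)), node(2, g(2), e), succ(node(e, succ(g(g(2))), 2))).

node(g(node(node(2, m, node(3, succ(g(g(2))), 2)), m, m)), node(2, g(2), e), succ(node(e, succ(g(g(2))), 2)))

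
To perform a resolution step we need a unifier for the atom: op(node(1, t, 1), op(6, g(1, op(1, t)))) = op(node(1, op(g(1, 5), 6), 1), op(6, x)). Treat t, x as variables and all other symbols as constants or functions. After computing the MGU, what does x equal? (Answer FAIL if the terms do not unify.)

Decompose op/2: node(1, t, 1) = node(1, op(g(1, 5), 6), 1),  op(6, g(1, op(1, t))) = op(6, x).
Decompose node/3: 1 = 1,  t = op(g(1, 5), 6),  1 = 1.
Delete trivial equation 1 = 1.
Bind t := op(g(1, 5), 6); substituting into the one remaining equation that mentions t gives: op(6, g(1, op(1, op(g(1, 5), 6)))) = op(6, x).
Delete trivial equation 1 = 1.
Decompose op/2: 6 = 6,  g(1, op(1, op(g(1, 5), 6))) = x.
Delete trivial equation 6 = 6.
Bind x := g(1, op(1, op(g(1, 5), 6))).
MGU = { t ↦ op(g(1, 5), 6), x ↦ g(1, op(1, op(g(1, 5), 6))) }, so x ↦ g(1, op(1, op(g(1, 5), 6))).

g(1, op(1, op(g(1, 5), 6)))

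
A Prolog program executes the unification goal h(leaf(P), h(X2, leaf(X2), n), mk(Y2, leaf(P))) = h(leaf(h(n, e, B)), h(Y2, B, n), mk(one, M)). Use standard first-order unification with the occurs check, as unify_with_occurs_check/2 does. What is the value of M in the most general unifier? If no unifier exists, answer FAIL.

leaf(h(n, e, leaf(one)))

Decompose h/3: leaf(P) = leaf(h(n, e, B)),  h(X2, leaf(X2), n) = h(Y2, B, n),  mk(Y2, leaf(P)) = mk(one, M).
Decompose leaf/1: P = h(n, e, B).
Bind P := h(n, e, B); substituting into the one remaining equation that mentions P gives: mk(Y2, leaf(h(n, e, B))) = mk(one, M).
Decompose h/3: X2 = Y2,  leaf(X2) = B,  n = n.
Bind X2 := Y2; substituting into the one remaining equation that mentions X2 gives: leaf(Y2) = B.
Bind B := leaf(Y2); substituting into the one remaining equation that mentions B gives: mk(Y2, leaf(h(n, e, leaf(Y2)))) = mk(one, M). Substituting into the earlier binding gives P := h(n, e, leaf(Y2)).
Delete trivial equation n = n.
Decompose mk/2: Y2 = one,  leaf(h(n, e, leaf(Y2))) = M.
Bind Y2 := one; substituting into the remaining equation gives: leaf(h(n, e, leaf(one))) = M. Substituting into the earlier bindings gives P := h(n, e, leaf(one)), X2 := one, B := leaf(one).
Bind M := leaf(h(n, e, leaf(one))).
MGU = { P = h(n, e, leaf(one)), X2 = one, B = leaf(one), Y2 = one, M = leaf(h(n, e, leaf(one))) }, so M = leaf(h(n, e, leaf(one))).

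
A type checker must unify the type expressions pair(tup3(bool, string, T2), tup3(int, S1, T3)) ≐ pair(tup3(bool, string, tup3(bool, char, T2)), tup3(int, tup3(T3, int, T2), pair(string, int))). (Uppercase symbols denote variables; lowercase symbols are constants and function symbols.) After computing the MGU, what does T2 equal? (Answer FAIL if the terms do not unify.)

FAIL

Decompose pair/2: tup3(bool, string, T2) ≐ tup3(bool, string, tup3(bool, char, T2)),  tup3(int, S1, T3) ≐ tup3(int, tup3(T3, int, T2), pair(string, int)).
Decompose tup3/3: bool ≐ bool,  string ≐ string,  T2 ≐ tup3(bool, char, T2).
Delete trivial equation bool ≐ bool.
Delete trivial equation string ≐ string.
Occurs check fails: T2 occurs in tup3(bool, char, T2); the equation T2 ≐ tup3(bool, char, T2) has no finite solution.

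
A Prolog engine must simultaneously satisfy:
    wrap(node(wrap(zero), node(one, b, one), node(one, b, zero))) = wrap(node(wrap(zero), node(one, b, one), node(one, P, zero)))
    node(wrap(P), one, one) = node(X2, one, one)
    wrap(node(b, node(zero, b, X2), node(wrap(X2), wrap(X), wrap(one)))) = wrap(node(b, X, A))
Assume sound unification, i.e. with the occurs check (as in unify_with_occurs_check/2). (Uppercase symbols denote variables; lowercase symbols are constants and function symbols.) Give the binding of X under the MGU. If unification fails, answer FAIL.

Decompose wrap/1: node(wrap(zero), node(one, b, one), node(one, b, zero)) = node(wrap(zero), node(one, b, one), node(one, P, zero)).
Decompose node/3: wrap(zero) = wrap(zero),  node(one, b, one) = node(one, b, one),  node(one, b, zero) = node(one, P, zero).
Delete trivial equation wrap(zero) = wrap(zero).
Delete trivial equation node(one, b, one) = node(one, b, one).
Decompose node/3: one = one,  b = P,  zero = zero.
Delete trivial equation one = one.
Bind P := b; substituting into the one remaining equation that mentions P gives: node(wrap(b), one, one) = node(X2, one, one).
Delete trivial equation zero = zero.
Decompose node/3: wrap(b) = X2,  one = one,  one = one.
Bind X2 := wrap(b); substituting into the one remaining equation that mentions X2 gives: wrap(node(b, node(zero, b, wrap(b)), node(wrap(wrap(b)), wrap(X), wrap(one)))) = wrap(node(b, X, A)).
Delete trivial equation one = one.
Delete trivial equation one = one.
Decompose wrap/1: node(b, node(zero, b, wrap(b)), node(wrap(wrap(b)), wrap(X), wrap(one))) = node(b, X, A).
Decompose node/3: b = b,  node(zero, b, wrap(b)) = X,  node(wrap(wrap(b)), wrap(X), wrap(one)) = A.
Delete trivial equation b = b.
Bind X := node(zero, b, wrap(b)); substituting into the remaining equation gives: node(wrap(wrap(b)), wrap(node(zero, b, wrap(b))), wrap(one)) = A.
Bind A := node(wrap(wrap(b)), wrap(node(zero, b, wrap(b))), wrap(one)).
MGU = { P ↦ b, X2 ↦ wrap(b), X ↦ node(zero, b, wrap(b)), A ↦ node(wrap(wrap(b)), wrap(node(zero, b, wrap(b))), wrap(one)) }, so X ↦ node(zero, b, wrap(b)).

node(zero, b, wrap(b))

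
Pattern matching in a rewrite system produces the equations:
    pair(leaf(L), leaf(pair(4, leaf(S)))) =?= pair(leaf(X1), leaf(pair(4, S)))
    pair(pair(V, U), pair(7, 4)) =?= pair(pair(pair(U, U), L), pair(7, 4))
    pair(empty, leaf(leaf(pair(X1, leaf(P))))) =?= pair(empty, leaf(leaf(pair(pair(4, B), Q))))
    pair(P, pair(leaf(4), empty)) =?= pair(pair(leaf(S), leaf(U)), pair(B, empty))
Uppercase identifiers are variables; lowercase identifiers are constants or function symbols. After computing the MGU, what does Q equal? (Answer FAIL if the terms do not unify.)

Decompose pair/2: leaf(L) =?= leaf(X1),  leaf(pair(4, leaf(S))) =?= leaf(pair(4, S)).
Decompose leaf/1: L =?= X1.
Bind L := X1; substituting into the one remaining equation that mentions L gives: pair(pair(V, U), pair(7, 4)) =?= pair(pair(pair(U, U), X1), pair(7, 4)).
Decompose leaf/1: pair(4, leaf(S)) =?= pair(4, S).
Decompose pair/2: 4 =?= 4,  leaf(S) =?= S.
Delete trivial equation 4 =?= 4.
Occurs check fails: S occurs in leaf(S); the equation S =?= leaf(S) has no finite solution.

FAIL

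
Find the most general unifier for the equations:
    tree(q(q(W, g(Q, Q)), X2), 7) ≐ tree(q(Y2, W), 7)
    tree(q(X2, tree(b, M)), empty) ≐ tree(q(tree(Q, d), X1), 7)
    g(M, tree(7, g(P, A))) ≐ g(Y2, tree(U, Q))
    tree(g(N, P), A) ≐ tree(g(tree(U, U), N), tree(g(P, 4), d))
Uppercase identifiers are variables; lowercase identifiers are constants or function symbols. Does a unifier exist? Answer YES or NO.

Decompose tree/2: q(q(W, g(Q, Q)), X2) ≐ q(Y2, W),  7 ≐ 7.
Decompose q/2: q(W, g(Q, Q)) ≐ Y2,  X2 ≐ W.
Bind Y2 := q(W, g(Q, Q)); substituting into the one remaining equation that mentions Y2 gives: g(M, tree(7, g(P, A))) ≐ g(q(W, g(Q, Q)), tree(U, Q)).
Bind X2 := W; substituting into the one remaining equation that mentions X2 gives: tree(q(W, tree(b, M)), empty) ≐ tree(q(tree(Q, d), X1), 7).
Delete trivial equation 7 ≐ 7.
Decompose tree/2: q(W, tree(b, M)) ≐ q(tree(Q, d), X1),  empty ≐ 7.
Decompose q/2: W ≐ tree(Q, d),  tree(b, M) ≐ X1.
Bind W := tree(Q, d); substituting into the one remaining equation that mentions W gives: g(M, tree(7, g(P, A))) ≐ g(q(tree(Q, d), g(Q, Q)), tree(U, Q)). Substituting into the earlier bindings gives Y2 := q(tree(Q, d), g(Q, Q)), X2 := tree(Q, d).
Bind X1 := tree(b, M); no other remaining equation mentions X1.
Clash: constants empty and 7 differ; no unifier exists.

NO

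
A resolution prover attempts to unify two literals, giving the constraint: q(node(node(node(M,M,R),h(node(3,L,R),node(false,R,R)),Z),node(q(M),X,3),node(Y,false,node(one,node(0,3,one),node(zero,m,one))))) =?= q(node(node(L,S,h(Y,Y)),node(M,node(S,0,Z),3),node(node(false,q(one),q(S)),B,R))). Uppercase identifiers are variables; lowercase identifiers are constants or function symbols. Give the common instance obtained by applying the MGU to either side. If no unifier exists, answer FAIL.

Decompose q/1: node(node(node(M,M,R),h(node(3,L,R),node(false,R,R)),Z),node(q(M),X,3),node(Y,false,node(one,node(0,3,one),node(zero,m,one)))) =?= node(node(L,S,h(Y,Y)),node(M,node(S,0,Z),3),node(node(false,q(one),q(S)),B,R)).
Decompose node/3: node(node(M,M,R),h(node(3,L,R),node(false,R,R)),Z) =?= node(L,S,h(Y,Y)),  node(q(M),X,3) =?= node(M,node(S,0,Z),3),  node(Y,false,node(one,node(0,3,one),node(zero,m,one))) =?= node(node(false,q(one),q(S)),B,R).
Decompose node/3: node(M,M,R) =?= L,  h(node(3,L,R),node(false,R,R)) =?= S,  Z =?= h(Y,Y).
Bind L := node(M,M,R); substituting into the one remaining equation that mentions L gives: h(node(3,node(M,M,R),R),node(false,R,R)) =?= S.
Bind S := h(node(3,node(M,M,R),R),node(false,R,R)); substituting into the 2 remaining equations that mention S gives: node(q(M),X,3) =?= node(M,node(h(node(3,node(M,M,R),R),node(false,R,R)),0,Z),3),  node(Y,false,node(one,node(0,3,one),node(zero,m,one))) =?= node(node(false,q(one),q(h(node(3,node(M,M,R),R),node(false,R,R)))),B,R).
Bind Z := h(Y,Y); substituting into the one remaining equation that mentions Z gives: node(q(M),X,3) =?= node(M,node(h(node(3,node(M,M,R),R),node(false,R,R)),0,h(Y,Y)),3).
Decompose node/3: q(M) =?= M,  X =?= node(h(node(3,node(M,M,R),R),node(false,R,R)),0,h(Y,Y)),  3 =?= 3.
Occurs check fails: M occurs in q(M); the equation M =?= q(M) has no finite solution.

FAIL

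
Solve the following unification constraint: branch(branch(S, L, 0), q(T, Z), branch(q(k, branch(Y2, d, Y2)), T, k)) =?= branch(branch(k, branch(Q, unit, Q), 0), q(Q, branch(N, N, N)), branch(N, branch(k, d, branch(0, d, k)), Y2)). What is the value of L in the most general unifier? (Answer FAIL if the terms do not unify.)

Decompose branch/3: branch(S, L, 0) =?= branch(k, branch(Q, unit, Q), 0),  q(T, Z) =?= q(Q, branch(N, N, N)),  branch(q(k, branch(Y2, d, Y2)), T, k) =?= branch(N, branch(k, d, branch(0, d, k)), Y2).
Decompose branch/3: S =?= k,  L =?= branch(Q, unit, Q),  0 =?= 0.
Bind S := k; no other remaining equation mentions S.
Bind L := branch(Q, unit, Q); no other remaining equation mentions L.
Delete trivial equation 0 =?= 0.
Decompose q/2: T =?= Q,  Z =?= branch(N, N, N).
Bind T := Q; substituting into the one remaining equation that mentions T gives: branch(q(k, branch(Y2, d, Y2)), Q, k) =?= branch(N, branch(k, d, branch(0, d, k)), Y2).
Bind Z := branch(N, N, N); no other remaining equation mentions Z.
Decompose branch/3: q(k, branch(Y2, d, Y2)) =?= N,  Q =?= branch(k, d, branch(0, d, k)),  k =?= Y2.
Bind N := q(k, branch(Y2, d, Y2)); no other remaining equation mentions N. Substituting into the earlier binding gives Z := branch(q(k, branch(Y2, d, Y2)), q(k, branch(Y2, d, Y2)), q(k, branch(Y2, d, Y2))).
Bind Q := branch(k, d, branch(0, d, k)); no other remaining equation mentions Q. Substituting into the earlier bindings gives L := branch(branch(k, d, branch(0, d, k)), unit, branch(k, d, branch(0, d, k))), T := branch(k, d, branch(0, d, k)).
Bind Y2 := k. Substituting into the earlier bindings gives Z := branch(q(k, branch(k, d, k)), q(k, branch(k, d, k)), q(k, branch(k, d, k))), N := q(k, branch(k, d, k)).
MGU = { S -> k, L -> branch(branch(k, d, branch(0, d, k)), unit, branch(k, d, branch(0, d, k))), T -> branch(k, d, branch(0, d, k)), Z -> branch(q(k, branch(k, d, k)), q(k, branch(k, d, k)), q(k, branch(k, d, k))), N -> q(k, branch(k, d, k)), Q -> branch(k, d, branch(0, d, k)), Y2 -> k }, so L -> branch(branch(k, d, branch(0, d, k)), unit, branch(k, d, branch(0, d, k))).

branch(branch(k, d, branch(0, d, k)), unit, branch(k, d, branch(0, d, k)))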